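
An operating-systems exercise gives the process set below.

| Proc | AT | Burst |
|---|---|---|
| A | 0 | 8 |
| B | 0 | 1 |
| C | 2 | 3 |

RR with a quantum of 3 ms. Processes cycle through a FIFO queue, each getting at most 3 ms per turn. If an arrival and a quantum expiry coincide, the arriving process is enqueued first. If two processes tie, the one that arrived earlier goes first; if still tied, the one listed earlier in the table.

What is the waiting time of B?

Gantt: | A 0-3 | B 3-4 | C 4-7 | A 7-12 |
Completion: A=12  B=4  C=7
Turnaround (C−A): A=12  B=4  C=5
Waiting(B) = turnaround − burst = 4 − 1 = 3

3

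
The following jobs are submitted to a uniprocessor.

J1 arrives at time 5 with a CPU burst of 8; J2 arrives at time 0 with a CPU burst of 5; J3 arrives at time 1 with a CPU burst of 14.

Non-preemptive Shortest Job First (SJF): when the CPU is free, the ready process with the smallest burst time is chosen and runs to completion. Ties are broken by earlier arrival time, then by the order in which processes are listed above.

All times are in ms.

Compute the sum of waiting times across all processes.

12

Gantt: | J2 0-5 | J1 5-13 | J3 13-27 |
Completion: J1=13  J2=5  J3=27
Waiting = turnaround − burst: J1=0, J2=0, J3=12
Total waiting = 0 + 0 + 12 = 12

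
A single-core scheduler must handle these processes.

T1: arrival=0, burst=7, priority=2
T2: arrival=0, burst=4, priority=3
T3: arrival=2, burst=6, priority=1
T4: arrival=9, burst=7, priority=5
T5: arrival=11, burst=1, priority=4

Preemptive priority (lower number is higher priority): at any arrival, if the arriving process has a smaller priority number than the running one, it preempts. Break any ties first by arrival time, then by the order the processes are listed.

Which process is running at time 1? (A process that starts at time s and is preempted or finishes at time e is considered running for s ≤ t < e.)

Gantt: | T1 0-2 | T3 2-8 | T1 8-13 | T2 13-17 | T5 17-18 | T4 18-25 |
Completion: T1=13  T2=17  T3=8  T4=25  T5=18
Turnaround (C−A): T1=13  T2=17  T3=6  T4=16  T5=7

T1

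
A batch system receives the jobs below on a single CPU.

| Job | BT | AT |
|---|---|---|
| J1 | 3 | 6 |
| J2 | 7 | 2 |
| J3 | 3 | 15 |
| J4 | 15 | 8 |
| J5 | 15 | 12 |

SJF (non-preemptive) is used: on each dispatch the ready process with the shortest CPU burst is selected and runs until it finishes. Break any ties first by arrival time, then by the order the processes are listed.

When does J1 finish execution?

12

Gantt: | idle 0-2 | J2 2-9 | J1 9-12 | J4 12-27 | J3 27-30 | J5 30-45 |
Completion: J1=12  J2=9  J3=30  J4=27  J5=45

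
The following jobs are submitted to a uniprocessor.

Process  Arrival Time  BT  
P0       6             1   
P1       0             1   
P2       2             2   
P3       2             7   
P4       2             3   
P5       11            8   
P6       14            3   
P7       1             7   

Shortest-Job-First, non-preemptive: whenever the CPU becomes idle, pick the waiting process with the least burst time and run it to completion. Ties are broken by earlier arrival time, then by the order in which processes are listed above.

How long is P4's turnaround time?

12

Gantt: | P1 0-1 | P7 1-8 | P0 8-9 | P2 9-11 | P4 11-14 | P6 14-17 | P3 17-24 | P5 24-32 |
Completion: P0=9  P1=1  P2=11  P3=24  P4=14  P5=32  P6=17  P7=8
Turnaround (C−A): P0=3  P1=1  P2=9  P3=22  P4=12  P5=21  P6=3  P7=7
Turnaround(P4) = completion − arrival = 14 − 2 = 12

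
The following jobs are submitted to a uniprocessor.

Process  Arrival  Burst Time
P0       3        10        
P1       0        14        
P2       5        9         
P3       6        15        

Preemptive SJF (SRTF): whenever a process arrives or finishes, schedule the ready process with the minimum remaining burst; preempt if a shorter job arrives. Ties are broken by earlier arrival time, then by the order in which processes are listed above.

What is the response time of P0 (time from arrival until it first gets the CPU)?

Timeline: | P1 0-3 | P0 3-13 | P2 13-22 | P1 22-33 | P3 33-48 |
Completion: P0=13  P1=33  P2=22  P3=48
Response(P0) = first start − arrival = 3 − 3 = 0

0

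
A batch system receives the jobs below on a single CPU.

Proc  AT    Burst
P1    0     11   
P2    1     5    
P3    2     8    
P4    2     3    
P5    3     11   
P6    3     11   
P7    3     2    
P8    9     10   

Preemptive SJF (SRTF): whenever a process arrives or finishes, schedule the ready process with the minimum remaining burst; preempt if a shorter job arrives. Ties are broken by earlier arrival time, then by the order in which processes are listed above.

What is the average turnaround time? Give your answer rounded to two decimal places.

Schedule: | P1 0-1 | P2 1-2 | P4 2-5 | P7 5-7 | P2 7-11 | P3 11-19 | P1 19-29 | P8 29-39 | P5 39-50 | P6 50-61 |
Completion: P1=29  P2=11  P3=19  P4=5  P5=50  P6=61  P7=7  P8=39
Turnaround (C−A): P1=29  P2=10  P3=17  P4=3  P5=47  P6=58  P7=4  P8=30
Turnaround times: P1=29, P2=10, P3=17, P4=3, P5=47, P6=58, P7=4, P8=30
Average turnaround = (29+10+17+3+47+58+4+30) / 8 = 198/8 = 24.75

24.75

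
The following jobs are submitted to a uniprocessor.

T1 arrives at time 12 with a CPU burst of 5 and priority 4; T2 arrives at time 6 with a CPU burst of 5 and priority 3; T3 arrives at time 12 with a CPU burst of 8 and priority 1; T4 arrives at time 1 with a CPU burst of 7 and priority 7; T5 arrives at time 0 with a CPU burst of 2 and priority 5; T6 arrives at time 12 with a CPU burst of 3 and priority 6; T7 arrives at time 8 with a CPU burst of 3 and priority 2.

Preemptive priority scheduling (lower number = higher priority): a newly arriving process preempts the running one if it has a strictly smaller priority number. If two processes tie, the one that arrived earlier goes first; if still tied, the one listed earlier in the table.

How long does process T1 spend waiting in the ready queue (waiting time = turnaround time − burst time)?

Timeline: | T5 0-2 | T4 2-6 | T2 6-8 | T7 8-11 | T2 11-12 | T3 12-20 | T2 20-22 | T1 22-27 | T6 27-30 | T4 30-33 |
Completion: T1=27  T2=22  T3=20  T4=33  T5=2  T6=30  T7=11
Turnaround (C−A): T1=15  T2=16  T3=8  T4=32  T5=2  T6=18  T7=3
Waiting(T1) = turnaround − burst = 15 − 5 = 10

10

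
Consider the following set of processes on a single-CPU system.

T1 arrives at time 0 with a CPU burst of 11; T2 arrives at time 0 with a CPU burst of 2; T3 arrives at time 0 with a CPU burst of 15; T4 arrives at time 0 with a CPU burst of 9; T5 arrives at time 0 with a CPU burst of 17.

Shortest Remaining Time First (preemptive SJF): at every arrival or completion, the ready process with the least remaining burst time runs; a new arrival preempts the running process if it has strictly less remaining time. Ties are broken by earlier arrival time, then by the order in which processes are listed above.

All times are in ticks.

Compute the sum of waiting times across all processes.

72

Timeline: | T2 0-2 | T4 2-11 | T1 11-22 | T3 22-37 | T5 37-54 |
Completion: T1=22  T2=2  T3=37  T4=11  T5=54
Waiting = turnaround − burst: T1=11, T2=0, T3=22, T4=2, T5=37
Total waiting = 11 + 0 + 22 + 2 + 37 = 72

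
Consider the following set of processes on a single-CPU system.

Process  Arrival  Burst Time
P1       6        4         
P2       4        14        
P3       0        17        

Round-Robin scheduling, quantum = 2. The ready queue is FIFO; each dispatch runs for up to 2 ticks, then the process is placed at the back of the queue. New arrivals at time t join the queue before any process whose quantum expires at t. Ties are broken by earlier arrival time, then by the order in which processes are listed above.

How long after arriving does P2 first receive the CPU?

Schedule: | P3 0-4 | P2 4-6 | P3 6-8 | P1 8-10 | P2 10-12 | P3 12-14 | P1 14-16 | P2 16-18 | P3 18-20 | P2 20-22 | P3 22-24 | P2 24-26 | P3 26-28 | P2 28-30 | P3 30-32 | P2 32-34 | P3 34-35 |
Completion: P1=16  P2=34  P3=35
Turnaround (C−A): P1=10  P2=30  P3=35
Response(P2) = first start − arrival = 4 − 4 = 0

0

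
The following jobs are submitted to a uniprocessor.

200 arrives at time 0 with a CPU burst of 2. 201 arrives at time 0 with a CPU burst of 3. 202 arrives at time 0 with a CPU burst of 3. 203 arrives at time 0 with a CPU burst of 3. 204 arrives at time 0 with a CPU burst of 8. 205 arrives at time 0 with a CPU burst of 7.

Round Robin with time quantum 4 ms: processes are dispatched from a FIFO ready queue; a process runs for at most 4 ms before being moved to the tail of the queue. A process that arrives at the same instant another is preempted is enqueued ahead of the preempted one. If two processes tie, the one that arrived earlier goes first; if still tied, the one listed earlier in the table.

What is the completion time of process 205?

Schedule: | 200 0-2 | 201 2-5 | 202 5-8 | 203 8-11 | 204 11-15 | 205 15-19 | 204 19-23 | 205 23-26 |
Completion: 200=2  201=5  202=8  203=11  204=23  205=26
Turnaround (C−A): 200=2  201=5  202=8  203=11  204=23  205=26

26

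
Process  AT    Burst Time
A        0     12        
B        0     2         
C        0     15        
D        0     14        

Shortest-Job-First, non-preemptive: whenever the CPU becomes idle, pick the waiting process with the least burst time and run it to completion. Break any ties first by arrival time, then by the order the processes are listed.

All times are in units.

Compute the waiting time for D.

14

Timeline: | B 0-2 | A 2-14 | D 14-28 | C 28-43 |
Completion: A=14  B=2  C=43  D=28
Waiting(D) = turnaround − burst = 28 − 14 = 14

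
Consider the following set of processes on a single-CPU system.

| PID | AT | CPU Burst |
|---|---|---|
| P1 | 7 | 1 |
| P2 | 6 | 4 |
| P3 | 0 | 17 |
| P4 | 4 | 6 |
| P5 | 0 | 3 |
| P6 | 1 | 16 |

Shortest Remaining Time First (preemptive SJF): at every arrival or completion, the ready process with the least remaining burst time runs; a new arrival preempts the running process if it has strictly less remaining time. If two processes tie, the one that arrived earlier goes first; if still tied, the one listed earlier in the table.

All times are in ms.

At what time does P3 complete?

Schedule: | P5 0-3 | P6 3-4 | P4 4-7 | P1 7-8 | P4 8-11 | P2 11-15 | P6 15-30 | P3 30-47 |
Completion: P1=8  P2=15  P3=47  P4=11  P5=3  P6=30
Turnaround (C−A): P1=1  P2=9  P3=47  P4=7  P5=3  P6=29

47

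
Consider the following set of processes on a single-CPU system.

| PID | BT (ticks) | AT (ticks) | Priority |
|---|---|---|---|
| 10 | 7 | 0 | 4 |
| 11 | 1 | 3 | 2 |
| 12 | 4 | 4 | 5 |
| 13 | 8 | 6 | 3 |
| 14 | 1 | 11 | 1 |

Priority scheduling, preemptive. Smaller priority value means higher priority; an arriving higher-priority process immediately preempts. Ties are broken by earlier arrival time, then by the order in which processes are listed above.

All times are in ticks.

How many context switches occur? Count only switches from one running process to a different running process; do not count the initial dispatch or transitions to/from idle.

7

Timeline: | 10 0-3 | 11 3-4 | 10 4-6 | 13 6-11 | 14 11-12 | 13 12-15 | 10 15-17 | 12 17-21 |
Completion: 10=17  11=4  12=21  13=15  14=12
Turnaround (C−A): 10=17  11=1  12=17  13=9  14=1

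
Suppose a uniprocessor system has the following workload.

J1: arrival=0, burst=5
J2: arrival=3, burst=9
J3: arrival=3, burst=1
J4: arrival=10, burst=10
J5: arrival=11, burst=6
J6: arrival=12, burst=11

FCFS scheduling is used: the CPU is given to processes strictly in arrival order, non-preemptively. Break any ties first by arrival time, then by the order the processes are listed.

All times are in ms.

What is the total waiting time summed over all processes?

51

Timeline: | J1 0-5 | J2 5-14 | J3 14-15 | J4 15-25 | J5 25-31 | J6 31-42 |
Completion: J1=5  J2=14  J3=15  J4=25  J5=31  J6=42
Turnaround (C−A): J1=5  J2=11  J3=12  J4=15  J5=20  J6=30
Waiting = turnaround − burst: J1=0, J2=2, J3=11, J4=5, J5=14, J6=19
Total waiting = 0 + 2 + 11 + 5 + 14 + 19 = 51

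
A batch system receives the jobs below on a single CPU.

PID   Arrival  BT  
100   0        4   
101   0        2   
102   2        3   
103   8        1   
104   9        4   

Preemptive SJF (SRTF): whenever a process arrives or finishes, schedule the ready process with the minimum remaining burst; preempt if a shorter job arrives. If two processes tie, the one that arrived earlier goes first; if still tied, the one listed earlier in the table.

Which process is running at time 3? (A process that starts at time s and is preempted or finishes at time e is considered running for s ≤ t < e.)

Timeline: | 101 0-2 | 102 2-5 | 100 5-9 | 103 9-10 | 104 10-14 |
Completion: 100=9  101=2  102=5  103=10  104=14

102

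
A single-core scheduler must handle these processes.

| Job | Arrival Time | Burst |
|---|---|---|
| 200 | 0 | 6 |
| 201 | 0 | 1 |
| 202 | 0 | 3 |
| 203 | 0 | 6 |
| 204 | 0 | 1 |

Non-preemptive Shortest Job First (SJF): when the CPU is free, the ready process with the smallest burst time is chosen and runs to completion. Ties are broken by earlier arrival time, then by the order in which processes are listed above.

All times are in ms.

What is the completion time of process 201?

1

Schedule: | 201 0-1 | 204 1-2 | 202 2-5 | 200 5-11 | 203 11-17 |
Completion: 200=11  201=1  202=5  203=17  204=2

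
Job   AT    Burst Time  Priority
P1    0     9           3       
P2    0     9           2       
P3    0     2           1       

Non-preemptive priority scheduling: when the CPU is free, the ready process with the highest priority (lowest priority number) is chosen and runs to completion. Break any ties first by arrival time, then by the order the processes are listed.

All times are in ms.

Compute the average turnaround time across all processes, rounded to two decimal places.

Gantt: | P3 0-2 | P2 2-11 | P1 11-20 |
Completion: P1=20  P2=11  P3=2
Turnaround (C−A): P1=20  P2=11  P3=2
Turnaround times: P1=20, P2=11, P3=2
Average turnaround = (20+11+2) / 3 = 33/3 = 11.00

11.00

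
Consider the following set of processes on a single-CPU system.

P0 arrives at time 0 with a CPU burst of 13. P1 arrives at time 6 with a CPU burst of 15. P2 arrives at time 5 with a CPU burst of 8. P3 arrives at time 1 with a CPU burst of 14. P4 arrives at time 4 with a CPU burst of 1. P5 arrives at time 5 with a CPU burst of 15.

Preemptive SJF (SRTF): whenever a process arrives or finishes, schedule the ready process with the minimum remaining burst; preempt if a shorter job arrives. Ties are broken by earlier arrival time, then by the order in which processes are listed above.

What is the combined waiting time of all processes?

106

Timeline: | P0 0-4 | P4 4-5 | P2 5-13 | P0 13-22 | P3 22-36 | P5 36-51 | P1 51-66 |
Completion: P0=22  P1=66  P2=13  P3=36  P4=5  P5=51
Turnaround (C−A): P0=22  P1=60  P2=8  P3=35  P4=1  P5=46
Waiting = turnaround − burst: P0=9, P1=45, P2=0, P3=21, P4=0, P5=31
Total waiting = 9 + 45 + 0 + 21 + 0 + 31 = 106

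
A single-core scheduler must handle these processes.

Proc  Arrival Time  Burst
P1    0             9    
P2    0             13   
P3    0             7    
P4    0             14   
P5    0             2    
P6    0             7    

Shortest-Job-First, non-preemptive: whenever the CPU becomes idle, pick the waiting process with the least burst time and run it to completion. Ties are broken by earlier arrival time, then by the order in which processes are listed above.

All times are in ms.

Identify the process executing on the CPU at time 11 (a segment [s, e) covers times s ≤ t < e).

Timeline: | P5 0-2 | P3 2-9 | P6 9-16 | P1 16-25 | P2 25-38 | P4 38-52 |
Completion: P1=25  P2=38  P3=9  P4=52  P5=2  P6=16

P6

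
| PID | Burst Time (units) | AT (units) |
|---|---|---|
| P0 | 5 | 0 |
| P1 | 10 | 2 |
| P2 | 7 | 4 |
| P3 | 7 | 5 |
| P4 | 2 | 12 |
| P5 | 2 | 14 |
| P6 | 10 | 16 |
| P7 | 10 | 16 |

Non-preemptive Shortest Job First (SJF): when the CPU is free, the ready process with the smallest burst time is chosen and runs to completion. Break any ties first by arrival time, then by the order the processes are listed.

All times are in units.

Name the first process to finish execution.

Schedule: | P0 0-5 | P2 5-12 | P4 12-14 | P5 14-16 | P3 16-23 | P1 23-33 | P6 33-43 | P7 43-53 |
Completion: P0=5  P1=33  P2=12  P3=23  P4=14  P5=16  P6=43  P7=53
Finish order: P0 → P2 → P4 → P5 → P3 → P1 → P6 → P7

P0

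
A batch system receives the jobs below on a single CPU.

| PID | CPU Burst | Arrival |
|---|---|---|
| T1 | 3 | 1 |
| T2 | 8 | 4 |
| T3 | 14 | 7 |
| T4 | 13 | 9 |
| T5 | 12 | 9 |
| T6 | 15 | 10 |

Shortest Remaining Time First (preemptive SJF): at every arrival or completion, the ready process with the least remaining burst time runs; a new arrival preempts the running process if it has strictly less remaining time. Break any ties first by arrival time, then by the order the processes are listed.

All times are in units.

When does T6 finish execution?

66

Schedule: | idle 0-1 | T1 1-4 | T2 4-12 | T5 12-24 | T4 24-37 | T3 37-51 | T6 51-66 |
Completion: T1=4  T2=12  T3=51  T4=37  T5=24  T6=66
Turnaround (C−A): T1=3  T2=8  T3=44  T4=28  T5=15  T6=56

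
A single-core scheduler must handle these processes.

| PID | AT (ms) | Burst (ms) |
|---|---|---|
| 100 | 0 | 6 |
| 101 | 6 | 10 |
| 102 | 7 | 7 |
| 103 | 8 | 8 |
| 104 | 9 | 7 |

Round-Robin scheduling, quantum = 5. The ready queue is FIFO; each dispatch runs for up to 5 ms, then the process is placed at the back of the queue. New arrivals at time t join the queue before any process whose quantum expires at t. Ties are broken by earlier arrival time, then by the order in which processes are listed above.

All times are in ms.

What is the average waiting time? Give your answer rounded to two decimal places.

15.20

Schedule: | 100 0-6 | 101 6-11 | 102 11-16 | 103 16-21 | 104 21-26 | 101 26-31 | 102 31-33 | 103 33-36 | 104 36-38 |
Completion: 100=6  101=31  102=33  103=36  104=38
Waiting times: 100=0, 101=15, 102=19, 103=20, 104=22
Average waiting = (0+15+19+20+22) / 5 = 76/5 = 15.20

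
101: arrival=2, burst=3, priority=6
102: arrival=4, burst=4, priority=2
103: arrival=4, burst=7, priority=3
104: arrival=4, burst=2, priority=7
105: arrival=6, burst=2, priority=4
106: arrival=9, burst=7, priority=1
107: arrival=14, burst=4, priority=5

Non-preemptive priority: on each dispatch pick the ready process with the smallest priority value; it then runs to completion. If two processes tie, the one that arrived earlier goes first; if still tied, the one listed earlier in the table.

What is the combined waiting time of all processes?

Gantt: | idle 0-2 | 101 2-5 | 102 5-9 | 106 9-16 | 103 16-23 | 105 23-25 | 107 25-29 | 104 29-31 |
Completion: 101=5  102=9  103=23  104=31  105=25  106=16  107=29
Turnaround (C−A): 101=3  102=5  103=19  104=27  105=19  106=7  107=15
Waiting = turnaround − burst: 101=0, 102=1, 103=12, 104=25, 105=17, 106=0, 107=11
Total waiting = 0 + 1 + 12 + 25 + 17 + 0 + 11 = 66

66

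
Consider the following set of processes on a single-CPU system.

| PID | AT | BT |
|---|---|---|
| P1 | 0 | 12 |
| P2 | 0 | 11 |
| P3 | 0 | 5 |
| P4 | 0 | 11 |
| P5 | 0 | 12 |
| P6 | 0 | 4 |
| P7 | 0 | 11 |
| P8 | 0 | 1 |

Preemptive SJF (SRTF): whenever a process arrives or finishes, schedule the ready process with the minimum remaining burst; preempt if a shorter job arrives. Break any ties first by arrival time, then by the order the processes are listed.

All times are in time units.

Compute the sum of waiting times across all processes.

Gantt: | P8 0-1 | P6 1-5 | P3 5-10 | P2 10-21 | P4 21-32 | P7 32-43 | P1 43-55 | P5 55-67 |
Completion: P1=55  P2=21  P3=10  P4=32  P5=67  P6=5  P7=43  P8=1
Waiting = turnaround − burst: P1=43, P2=10, P3=5, P4=21, P5=55, P6=1, P7=32, P8=0
Total waiting = 43 + 10 + 5 + 21 + 55 + 1 + 32 + 0 = 167

167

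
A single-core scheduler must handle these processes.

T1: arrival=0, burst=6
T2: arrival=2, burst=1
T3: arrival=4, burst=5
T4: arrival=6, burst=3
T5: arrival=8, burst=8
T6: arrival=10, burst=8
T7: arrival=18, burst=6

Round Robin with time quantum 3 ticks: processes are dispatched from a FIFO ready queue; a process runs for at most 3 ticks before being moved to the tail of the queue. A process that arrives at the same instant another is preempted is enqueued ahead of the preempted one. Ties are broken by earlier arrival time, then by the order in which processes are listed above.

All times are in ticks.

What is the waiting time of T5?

Gantt: | T1 0-3 | T2 3-4 | T1 4-7 | T3 7-10 | T4 10-13 | T5 13-16 | T6 16-19 | T3 19-21 | T5 21-24 | T7 24-27 | T6 27-30 | T5 30-32 | T7 32-35 | T6 35-37 |
Completion: T1=7  T2=4  T3=21  T4=13  T5=32  T6=37  T7=35
Turnaround (C−A): T1=7  T2=2  T3=17  T4=7  T5=24  T6=27  T7=17
Waiting(T5) = turnaround − burst = 24 − 8 = 16

16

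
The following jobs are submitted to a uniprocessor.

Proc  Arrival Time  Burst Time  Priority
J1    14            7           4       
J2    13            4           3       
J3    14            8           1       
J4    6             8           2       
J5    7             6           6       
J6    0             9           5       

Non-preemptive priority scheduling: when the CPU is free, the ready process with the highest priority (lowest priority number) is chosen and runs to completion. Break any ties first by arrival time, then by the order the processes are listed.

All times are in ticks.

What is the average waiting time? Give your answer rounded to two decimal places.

Gantt: | J6 0-9 | J4 9-17 | J3 17-25 | J2 25-29 | J1 29-36 | J5 36-42 |
Completion: J1=36  J2=29  J3=25  J4=17  J5=42  J6=9
Waiting times: J1=15, J2=12, J3=3, J4=3, J5=29, J6=0
Average waiting = (15+12+3+3+29+0) / 6 = 62/6 = 10.33

10.33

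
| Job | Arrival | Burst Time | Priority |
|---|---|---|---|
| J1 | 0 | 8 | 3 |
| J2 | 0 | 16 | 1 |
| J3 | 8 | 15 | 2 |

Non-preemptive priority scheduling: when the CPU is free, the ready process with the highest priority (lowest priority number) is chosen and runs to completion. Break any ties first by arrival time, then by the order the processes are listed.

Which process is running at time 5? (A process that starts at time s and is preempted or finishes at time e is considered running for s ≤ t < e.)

J2

Timeline: | J2 0-16 | J3 16-31 | J1 31-39 |
Completion: J1=39  J2=16  J3=31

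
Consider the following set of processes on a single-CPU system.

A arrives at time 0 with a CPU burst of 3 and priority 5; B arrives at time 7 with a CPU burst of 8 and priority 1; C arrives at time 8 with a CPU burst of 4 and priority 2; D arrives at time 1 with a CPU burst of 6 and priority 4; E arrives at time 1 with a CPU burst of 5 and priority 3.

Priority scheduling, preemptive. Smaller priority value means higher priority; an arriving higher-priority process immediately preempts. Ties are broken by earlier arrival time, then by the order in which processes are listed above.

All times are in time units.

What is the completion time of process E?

Timeline: | A 0-1 | E 1-6 | D 6-7 | B 7-15 | C 15-19 | D 19-24 | A 24-26 |
Completion: A=26  B=15  C=19  D=24  E=6
Turnaround (C−A): A=26  B=8  C=11  D=23  E=5

6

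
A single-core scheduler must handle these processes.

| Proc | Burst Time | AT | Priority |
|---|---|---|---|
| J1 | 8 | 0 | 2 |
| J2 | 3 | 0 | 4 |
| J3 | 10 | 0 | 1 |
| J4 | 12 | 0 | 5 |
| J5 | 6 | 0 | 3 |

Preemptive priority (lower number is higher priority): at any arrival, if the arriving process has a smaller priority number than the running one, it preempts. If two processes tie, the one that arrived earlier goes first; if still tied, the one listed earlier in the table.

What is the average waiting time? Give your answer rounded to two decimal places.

15.80

Schedule: | J3 0-10 | J1 10-18 | J5 18-24 | J2 24-27 | J4 27-39 |
Completion: J1=18  J2=27  J3=10  J4=39  J5=24
Turnaround (C−A): J1=18  J2=27  J3=10  J4=39  J5=24
Waiting times: J1=10, J2=24, J3=0, J4=27, J5=18
Average waiting = (10+24+0+27+18) / 5 = 79/5 = 15.80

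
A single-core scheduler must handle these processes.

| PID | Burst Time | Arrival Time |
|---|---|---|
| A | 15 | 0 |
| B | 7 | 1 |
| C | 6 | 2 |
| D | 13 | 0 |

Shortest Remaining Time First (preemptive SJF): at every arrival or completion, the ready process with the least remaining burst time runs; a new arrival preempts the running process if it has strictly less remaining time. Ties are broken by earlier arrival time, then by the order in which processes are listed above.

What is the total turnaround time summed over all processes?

86

Timeline: | D 0-1 | B 1-8 | C 8-14 | D 14-26 | A 26-41 |
Completion: A=41  B=8  C=14  D=26
Turnaround (C−A): A=41  B=7  C=12  D=26
Turnaround = completion − arrival: A=41, B=7, C=12, D=26
Total turnaround = 41 + 7 + 12 + 26 = 86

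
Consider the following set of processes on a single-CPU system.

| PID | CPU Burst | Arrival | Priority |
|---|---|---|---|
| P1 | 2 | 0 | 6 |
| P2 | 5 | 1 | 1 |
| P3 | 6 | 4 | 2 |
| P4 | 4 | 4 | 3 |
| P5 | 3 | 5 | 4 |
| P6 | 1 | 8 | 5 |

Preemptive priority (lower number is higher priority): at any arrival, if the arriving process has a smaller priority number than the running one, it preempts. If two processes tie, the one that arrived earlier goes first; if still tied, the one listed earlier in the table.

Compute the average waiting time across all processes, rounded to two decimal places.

8.50

Schedule: | P1 0-1 | P2 1-6 | P3 6-12 | P4 12-16 | P5 16-19 | P6 19-20 | P1 20-21 |
Completion: P1=21  P2=6  P3=12  P4=16  P5=19  P6=20
Waiting times: P1=19, P2=0, P3=2, P4=8, P5=11, P6=11
Average waiting = (19+0+2+8+11+11) / 6 = 51/6 = 8.50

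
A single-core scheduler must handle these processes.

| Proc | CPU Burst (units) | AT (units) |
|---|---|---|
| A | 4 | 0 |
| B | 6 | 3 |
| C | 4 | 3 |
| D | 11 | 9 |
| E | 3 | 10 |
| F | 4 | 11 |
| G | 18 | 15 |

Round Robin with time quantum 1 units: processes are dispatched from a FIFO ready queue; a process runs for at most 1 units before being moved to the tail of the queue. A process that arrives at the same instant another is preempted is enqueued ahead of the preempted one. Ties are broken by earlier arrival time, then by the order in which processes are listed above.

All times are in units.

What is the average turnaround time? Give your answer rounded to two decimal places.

Schedule: | A 0-3 | B 3-4 | C 4-5 | A 5-6 | B 6-7 | C 7-8 | B 8-9 | C 9-10 | D 10-11 | B 11-12 | E 12-13 | C 13-14 | F 14-15 | D 15-16 | B 16-17 | E 17-18 | G 18-19 | F 19-20 | D 20-21 | B 21-22 | E 22-23 | G 23-24 | F 24-25 | D 25-26 | G 26-27 | F 27-28 | D 28-29 | G 29-30 | D 30-31 | G 31-32 | D 32-33 | G 33-34 | D 34-35 | G 35-36 | D 36-37 | G 37-38 | D 38-39 | G 39-40 | D 40-41 | G 41-50 |
Completion: A=6  B=22  C=14  D=41  E=23  F=28  G=50
Turnaround (C−A): A=6  B=19  C=11  D=32  E=13  F=17  G=35
Turnaround times: A=6, B=19, C=11, D=32, E=13, F=17, G=35
Average turnaround = (6+19+11+32+13+17+35) / 7 = 133/7 = 19.00

19.00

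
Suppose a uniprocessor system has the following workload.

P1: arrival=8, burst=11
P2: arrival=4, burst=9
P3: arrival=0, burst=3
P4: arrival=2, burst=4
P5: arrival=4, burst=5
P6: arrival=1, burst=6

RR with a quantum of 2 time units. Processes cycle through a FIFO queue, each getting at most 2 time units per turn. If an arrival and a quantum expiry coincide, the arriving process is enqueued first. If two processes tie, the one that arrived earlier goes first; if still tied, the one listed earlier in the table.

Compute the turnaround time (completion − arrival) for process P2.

31

Timeline: | P3 0-2 | P6 2-4 | P4 4-6 | P3 6-7 | P2 7-9 | P5 9-11 | P6 11-13 | P4 13-15 | P1 15-17 | P2 17-19 | P5 19-21 | P6 21-23 | P1 23-25 | P2 25-27 | P5 27-28 | P1 28-30 | P2 30-32 | P1 32-34 | P2 34-35 | P1 35-38 |
Completion: P1=38  P2=35  P3=7  P4=15  P5=28  P6=23
Turnaround (C−A): P1=30  P2=31  P3=7  P4=13  P5=24  P6=22
Turnaround(P2) = completion − arrival = 35 − 4 = 31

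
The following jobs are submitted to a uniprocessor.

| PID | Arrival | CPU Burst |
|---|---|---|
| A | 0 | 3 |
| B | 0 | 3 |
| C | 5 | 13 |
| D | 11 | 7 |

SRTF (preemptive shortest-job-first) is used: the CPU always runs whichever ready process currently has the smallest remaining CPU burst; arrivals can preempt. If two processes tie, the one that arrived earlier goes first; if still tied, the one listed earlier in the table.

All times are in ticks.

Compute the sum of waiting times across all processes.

11

Gantt: | A 0-3 | B 3-6 | C 6-11 | D 11-18 | C 18-26 |
Completion: A=3  B=6  C=26  D=18
Turnaround (C−A): A=3  B=6  C=21  D=7
Waiting = turnaround − burst: A=0, B=3, C=8, D=0
Total waiting = 0 + 3 + 8 + 0 = 11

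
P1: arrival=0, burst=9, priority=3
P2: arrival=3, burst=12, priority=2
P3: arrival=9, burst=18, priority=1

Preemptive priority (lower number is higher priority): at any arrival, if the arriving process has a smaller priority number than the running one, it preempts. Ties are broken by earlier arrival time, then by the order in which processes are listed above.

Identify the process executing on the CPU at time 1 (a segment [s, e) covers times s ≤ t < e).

Gantt: | P1 0-3 | P2 3-9 | P3 9-27 | P2 27-33 | P1 33-39 |
Completion: P1=39  P2=33  P3=27
Turnaround (C−A): P1=39  P2=30  P3=18

P1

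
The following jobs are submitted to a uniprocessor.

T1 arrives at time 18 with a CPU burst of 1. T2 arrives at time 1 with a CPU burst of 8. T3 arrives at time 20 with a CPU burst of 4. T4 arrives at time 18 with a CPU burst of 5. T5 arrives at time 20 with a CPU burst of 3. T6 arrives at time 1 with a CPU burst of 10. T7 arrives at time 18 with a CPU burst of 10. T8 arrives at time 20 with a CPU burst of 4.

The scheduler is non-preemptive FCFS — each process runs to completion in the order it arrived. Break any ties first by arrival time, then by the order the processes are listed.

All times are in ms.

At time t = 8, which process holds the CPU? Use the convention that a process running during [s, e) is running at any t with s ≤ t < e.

T2

Timeline: | idle 0-1 | T2 1-9 | T6 9-19 | T1 19-20 | T4 20-25 | T7 25-35 | T3 35-39 | T5 39-42 | T8 42-46 |
Completion: T1=20  T2=9  T3=39  T4=25  T5=42  T6=19  T7=35  T8=46
Turnaround (C−A): T1=2  T2=8  T3=19  T4=7  T5=22  T6=18  T7=17  T8=26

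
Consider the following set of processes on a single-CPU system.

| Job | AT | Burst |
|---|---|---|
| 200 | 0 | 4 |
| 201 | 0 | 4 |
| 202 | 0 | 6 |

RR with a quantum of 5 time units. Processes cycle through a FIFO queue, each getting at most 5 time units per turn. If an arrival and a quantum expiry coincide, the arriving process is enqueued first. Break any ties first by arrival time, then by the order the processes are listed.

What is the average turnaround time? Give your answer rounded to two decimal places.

8.67

Timeline: | 200 0-4 | 201 4-8 | 202 8-14 |
Completion: 200=4  201=8  202=14
Turnaround (C−A): 200=4  201=8  202=14
Turnaround times: 200=4, 201=8, 202=14
Average turnaround = (4+8+14) / 3 = 26/3 = 8.67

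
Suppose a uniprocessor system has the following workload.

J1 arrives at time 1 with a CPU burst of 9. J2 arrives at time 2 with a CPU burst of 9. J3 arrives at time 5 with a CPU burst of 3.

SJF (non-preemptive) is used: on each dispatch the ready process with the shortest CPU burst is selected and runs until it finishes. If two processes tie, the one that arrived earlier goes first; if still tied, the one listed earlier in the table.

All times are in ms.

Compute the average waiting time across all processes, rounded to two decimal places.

5.33

Gantt: | idle 0-1 | J1 1-10 | J3 10-13 | J2 13-22 |
Completion: J1=10  J2=22  J3=13
Turnaround (C−A): J1=9  J2=20  J3=8
Waiting times: J1=0, J2=11, J3=5
Average waiting = (0+11+5) / 3 = 16/3 = 5.33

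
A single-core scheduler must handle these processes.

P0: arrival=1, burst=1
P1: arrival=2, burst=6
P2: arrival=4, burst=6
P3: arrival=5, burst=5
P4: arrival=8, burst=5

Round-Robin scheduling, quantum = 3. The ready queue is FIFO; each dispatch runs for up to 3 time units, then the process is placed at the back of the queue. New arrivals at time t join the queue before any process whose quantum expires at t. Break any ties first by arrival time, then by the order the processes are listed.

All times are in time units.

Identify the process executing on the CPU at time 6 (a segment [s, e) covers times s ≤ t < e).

P2

Gantt: | idle 0-1 | P0 1-2 | P1 2-5 | P2 5-8 | P3 8-11 | P1 11-14 | P4 14-17 | P2 17-20 | P3 20-22 | P4 22-24 |
Completion: P0=2  P1=14  P2=20  P3=22  P4=24
Turnaround (C−A): P0=1  P1=12  P2=16  P3=17  P4=16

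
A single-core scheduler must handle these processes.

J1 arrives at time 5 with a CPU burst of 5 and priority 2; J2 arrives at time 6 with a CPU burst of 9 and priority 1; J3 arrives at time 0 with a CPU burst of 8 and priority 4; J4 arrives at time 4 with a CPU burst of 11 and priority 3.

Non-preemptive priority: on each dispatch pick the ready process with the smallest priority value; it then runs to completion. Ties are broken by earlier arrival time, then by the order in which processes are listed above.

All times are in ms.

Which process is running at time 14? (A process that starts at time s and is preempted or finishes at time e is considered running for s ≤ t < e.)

J2

Gantt: | J3 0-8 | J2 8-17 | J1 17-22 | J4 22-33 |
Completion: J1=22  J2=17  J3=8  J4=33
Turnaround (C−A): J1=17  J2=11  J3=8  J4=29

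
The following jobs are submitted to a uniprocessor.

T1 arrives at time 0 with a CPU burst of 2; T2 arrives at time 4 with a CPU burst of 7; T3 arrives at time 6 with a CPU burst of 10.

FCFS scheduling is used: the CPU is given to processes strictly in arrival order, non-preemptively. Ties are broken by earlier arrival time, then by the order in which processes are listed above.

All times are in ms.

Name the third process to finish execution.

T3

Timeline: | T1 0-2 | idle 2-4 | T2 4-11 | T3 11-21 |
Completion: T1=2  T2=11  T3=21
Finish order: T1 → T2 → T3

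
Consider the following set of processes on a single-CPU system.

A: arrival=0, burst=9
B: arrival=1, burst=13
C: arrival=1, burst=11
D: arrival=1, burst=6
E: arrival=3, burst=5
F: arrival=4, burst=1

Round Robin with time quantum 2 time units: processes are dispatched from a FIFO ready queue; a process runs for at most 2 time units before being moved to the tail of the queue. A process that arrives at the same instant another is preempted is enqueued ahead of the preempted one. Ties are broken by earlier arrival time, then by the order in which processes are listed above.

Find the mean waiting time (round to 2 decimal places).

24.17

Gantt: | A 0-2 | B 2-4 | C 4-6 | D 6-8 | A 8-10 | E 10-12 | F 12-13 | B 13-15 | C 15-17 | D 17-19 | A 19-21 | E 21-23 | B 23-25 | C 25-27 | D 27-29 | A 29-31 | E 31-32 | B 32-34 | C 34-36 | A 36-37 | B 37-39 | C 39-41 | B 41-43 | C 43-44 | B 44-45 |
Completion: A=37  B=45  C=44  D=29  E=32  F=13
Turnaround (C−A): A=37  B=44  C=43  D=28  E=29  F=9
Waiting times: A=28, B=31, C=32, D=22, E=24, F=8
Average waiting = (28+31+32+22+24+8) / 6 = 145/6 = 24.17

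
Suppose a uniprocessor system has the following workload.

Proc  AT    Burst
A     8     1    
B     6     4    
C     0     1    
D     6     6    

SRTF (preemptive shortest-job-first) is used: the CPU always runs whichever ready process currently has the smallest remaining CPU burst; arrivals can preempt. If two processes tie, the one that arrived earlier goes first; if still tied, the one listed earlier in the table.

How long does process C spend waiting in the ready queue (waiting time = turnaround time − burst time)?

Timeline: | C 0-1 | idle 1-6 | B 6-8 | A 8-9 | B 9-11 | D 11-17 |
Completion: A=9  B=11  C=1  D=17
Turnaround (C−A): A=1  B=5  C=1  D=11
Waiting(C) = turnaround − burst = 1 − 1 = 0

0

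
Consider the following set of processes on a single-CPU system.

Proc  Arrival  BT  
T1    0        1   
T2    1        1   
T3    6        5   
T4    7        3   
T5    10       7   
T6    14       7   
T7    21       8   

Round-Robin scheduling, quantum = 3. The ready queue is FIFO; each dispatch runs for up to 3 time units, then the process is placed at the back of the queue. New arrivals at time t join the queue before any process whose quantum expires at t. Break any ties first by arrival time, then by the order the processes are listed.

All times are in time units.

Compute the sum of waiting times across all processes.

35

Timeline: | T1 0-1 | T2 1-2 | idle 2-6 | T3 6-9 | T4 9-12 | T3 12-14 | T5 14-17 | T6 17-20 | T5 20-23 | T6 23-26 | T7 26-29 | T5 29-30 | T6 30-31 | T7 31-36 |
Completion: T1=1  T2=2  T3=14  T4=12  T5=30  T6=31  T7=36
Turnaround (C−A): T1=1  T2=1  T3=8  T4=5  T5=20  T6=17  T7=15
Waiting = turnaround − burst: T1=0, T2=0, T3=3, T4=2, T5=13, T6=10, T7=7
Total waiting = 0 + 0 + 3 + 2 + 13 + 10 + 7 = 35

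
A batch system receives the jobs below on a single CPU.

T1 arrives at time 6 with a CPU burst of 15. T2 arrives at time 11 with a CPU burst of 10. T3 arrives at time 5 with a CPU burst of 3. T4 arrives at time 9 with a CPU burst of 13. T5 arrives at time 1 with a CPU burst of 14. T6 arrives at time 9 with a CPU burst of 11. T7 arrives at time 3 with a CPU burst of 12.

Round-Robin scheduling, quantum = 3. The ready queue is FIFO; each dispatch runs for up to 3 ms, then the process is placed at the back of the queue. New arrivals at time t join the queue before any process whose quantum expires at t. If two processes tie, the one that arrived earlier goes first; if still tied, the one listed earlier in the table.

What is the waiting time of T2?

Gantt: | idle 0-1 | T5 1-4 | T7 4-7 | T5 7-10 | T3 10-13 | T1 13-16 | T7 16-19 | T4 19-22 | T6 22-25 | T5 25-28 | T2 28-31 | T1 31-34 | T7 34-37 | T4 37-40 | T6 40-43 | T5 43-46 | T2 46-49 | T1 49-52 | T7 52-55 | T4 55-58 | T6 58-61 | T5 61-63 | T2 63-66 | T1 66-69 | T4 69-72 | T6 72-74 | T2 74-75 | T1 75-78 | T4 78-79 |
Completion: T1=78  T2=75  T3=13  T4=79  T5=63  T6=74  T7=55
Waiting(T2) = turnaround − burst = 64 − 10 = 54

54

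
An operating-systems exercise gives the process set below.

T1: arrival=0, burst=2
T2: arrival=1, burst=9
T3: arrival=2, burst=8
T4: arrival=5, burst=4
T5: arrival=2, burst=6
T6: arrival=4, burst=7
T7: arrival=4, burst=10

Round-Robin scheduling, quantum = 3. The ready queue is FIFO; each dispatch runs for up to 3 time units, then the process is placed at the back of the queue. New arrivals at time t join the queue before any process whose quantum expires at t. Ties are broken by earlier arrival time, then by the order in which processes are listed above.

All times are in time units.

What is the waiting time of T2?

Timeline: | T1 0-2 | T2 2-5 | T3 5-8 | T5 8-11 | T6 11-14 | T7 14-17 | T4 17-20 | T2 20-23 | T3 23-26 | T5 26-29 | T6 29-32 | T7 32-35 | T4 35-36 | T2 36-39 | T3 39-41 | T6 41-42 | T7 42-46 |
Completion: T1=2  T2=39  T3=41  T4=36  T5=29  T6=42  T7=46
Turnaround (C−A): T1=2  T2=38  T3=39  T4=31  T5=27  T6=38  T7=42
Waiting(T2) = turnaround − burst = 38 − 9 = 29

29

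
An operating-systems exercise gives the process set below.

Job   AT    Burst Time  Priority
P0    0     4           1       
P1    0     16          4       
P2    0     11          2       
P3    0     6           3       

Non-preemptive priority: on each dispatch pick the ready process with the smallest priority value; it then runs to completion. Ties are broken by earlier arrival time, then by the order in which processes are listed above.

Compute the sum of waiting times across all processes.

40

Timeline: | P0 0-4 | P2 4-15 | P3 15-21 | P1 21-37 |
Completion: P0=4  P1=37  P2=15  P3=21
Turnaround (C−A): P0=4  P1=37  P2=15  P3=21
Waiting = turnaround − burst: P0=0, P1=21, P2=4, P3=15
Total waiting = 0 + 21 + 4 + 15 = 40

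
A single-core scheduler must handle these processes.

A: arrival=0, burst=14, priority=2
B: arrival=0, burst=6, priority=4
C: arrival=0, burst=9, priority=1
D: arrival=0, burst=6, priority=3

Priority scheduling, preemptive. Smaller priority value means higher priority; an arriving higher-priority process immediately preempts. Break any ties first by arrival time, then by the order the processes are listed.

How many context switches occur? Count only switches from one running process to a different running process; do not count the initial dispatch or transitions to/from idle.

3

Schedule: | C 0-9 | A 9-23 | D 23-29 | B 29-35 |
Completion: A=23  B=35  C=9  D=29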